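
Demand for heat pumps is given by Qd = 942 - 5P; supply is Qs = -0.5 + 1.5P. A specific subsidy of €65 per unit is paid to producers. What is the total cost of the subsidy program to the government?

Government cost = €18980

Pre-subsidy: 942 - 5P = -0.5 + 1.5P gives P* = 145, Q* = 217.
With the subsidy, sellers receive Ps = Pb + 65 for each unit, where Pb is the price buyers pay.
Supply in terms of Pb becomes Qs = -0.5 + 1.5(Pb + 65) = 97 + 1.5Pb. Setting this equal to demand: 942 - 5Pb = 97 + 1.5Pb, so Pb = 130.
Sellers receive Ps = 130 + 65 = 195; Q' = 942 − 5·130 = 292.
Government outlay = subsidy × quantity = 65 × 292 = 18980.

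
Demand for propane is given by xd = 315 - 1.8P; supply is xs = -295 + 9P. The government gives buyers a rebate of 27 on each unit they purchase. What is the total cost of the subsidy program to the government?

Government cost = 6853.5

Pre-subsidy: 315 - 1.8P = -295 + 9P gives P* = 1525/27, x* = 640/3.
With the rebate, buyers effectively pay Pb = Ps − 27, where Ps is the price sellers receive.
Demand in terms of Ps becomes xd = 315 − 1.8(Ps − 27) = 363.6 - 1.8Ps. Setting this equal to supply: 363.6 - 1.8Ps = -295 + 9Ps, so Ps = 3293/54.
Buyers pay Pb = 3293/54 − 27 = 1835/54; x' = -295 + 9·(3293/54) = 1523/6.
Government outlay = subsidy × quantity = 27 × 1523/6 = 6853.5.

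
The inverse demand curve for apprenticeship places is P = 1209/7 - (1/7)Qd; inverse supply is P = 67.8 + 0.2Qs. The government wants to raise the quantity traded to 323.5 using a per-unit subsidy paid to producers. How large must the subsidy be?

At Q = 323.5, from the demand curve buyers pay Pb = 1209/7 − (1/7)·323.5 = 126.5; from the supply curve sellers need Ps = 67.8 + 0.2·323.5 = 132.5.
The subsidy must fill the gap: s = Ps − Pb = 132.5 − 126.5 = 6.

Required subsidy s = 6 per unit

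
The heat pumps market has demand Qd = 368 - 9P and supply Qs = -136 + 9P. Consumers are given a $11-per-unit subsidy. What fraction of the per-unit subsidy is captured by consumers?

Pre-subsidy: 368 - 9P = -136 + 9P gives P* = 28, Q* = 116.
With the rebate, buyers effectively pay Pb = Ps − 11, where Ps is the price sellers receive.
Demand in terms of Ps becomes Qd = 368 − 9(Ps − 11) = 467 - 9Ps. Setting this equal to supply: 467 - 9Ps = -136 + 9Ps, so Ps = 33.5.
Buyers pay Pb = 33.5 − 11 = 22.5; Q' = -136 + 9·33.5 = 165.5.
Buyers' price falls by P* − Pb = 28 − 22.5 = 5.5; sellers' price rises by Ps − P* = 33.5 − 28 = 5.5.
So consumers capture 5.5/11 = 0.5 of each unit of subsidy.

Consumer share = 0.5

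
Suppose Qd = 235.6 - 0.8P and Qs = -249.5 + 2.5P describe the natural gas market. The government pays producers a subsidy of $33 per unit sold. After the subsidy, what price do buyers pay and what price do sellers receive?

Pre-subsidy: 235.6 - 0.8P = -249.5 + 2.5P gives P* = 147, Q* = 118.
With the subsidy, sellers receive Ps = Pb + 33 for each unit, where Pb is the price buyers pay.
Supply in terms of Pb becomes Qs = -249.5 + 2.5(Pb + 33) = -167 + 2.5Pb. Setting this equal to demand: 235.6 - 0.8Pb = -167 + 2.5Pb, so Pb = 122.
Sellers receive Ps = 122 + 33 = 155; Q' = 235.6 − 0.8·122 = 138.

Buyers pay $122; sellers receive $155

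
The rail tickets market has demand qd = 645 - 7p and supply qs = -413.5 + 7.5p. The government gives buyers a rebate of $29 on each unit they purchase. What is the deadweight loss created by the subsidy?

Pre-subsidy: 645 - 7p = -413.5 + 7.5p gives p* = 73, q* = 134.
With the rebate, buyers effectively pay pb = ps − 29, where ps is the price sellers receive.
Demand in terms of ps becomes qd = 645 − 7(ps − 29) = 848 - 7ps. Setting this equal to supply: 848 - 7ps = -413.5 + 7.5ps, so ps = 87.
Buyers pay pb = 87 − 29 = 58; q' = -413.5 + 7.5·87 = 239.
The subsidy expands output by 239 − 134 = 105 past the efficient level; on those units the gap between marginal cost and willingness to pay runs from 0 up to 29.
DWL = ½ × 29 × 105 = 1522.5.

Deadweight loss = $1522.5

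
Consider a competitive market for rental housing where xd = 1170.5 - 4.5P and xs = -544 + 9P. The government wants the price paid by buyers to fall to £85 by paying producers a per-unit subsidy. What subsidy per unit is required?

At a buyer price of 85, quantity demanded is 1170.5 − 4.5·85 = 788.
Sellers supply 788 only when they receive Ps with -544 + 9·Ps = 788, i.e. Ps = 148.
s = Ps − Pb = 148 − 85 = 63.

Required subsidy s = £63 per unit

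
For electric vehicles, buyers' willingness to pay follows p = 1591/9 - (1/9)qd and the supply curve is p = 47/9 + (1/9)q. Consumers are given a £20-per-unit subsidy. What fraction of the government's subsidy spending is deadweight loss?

Pre-subsidy: 1591/9 - (1/9)q = 47/9 + (1/9)q gives q* = 772 and p* = 91.
With the rebate, buyers effectively pay pb = ps − 20, where ps is the price sellers receive.
On the curves, pb = 1591/9 - (1/9)q and ps = 47/9 + (1/9)q; the wedge ps − pb = 20 gives 47/9 + (1/9)q − (1591/9 - (1/9)q) = 20, so q' = 862.
Then pb = 1591/9 − (1/9)·862 = 81 and ps = 47/9 + (1/9)·862 = 101.
ΔCS = ½(772 + 862)(91 − 81) = 8170; ΔPS = ½(772 + 862)(101 − 91) = 8170.
Government spending = 20 × 862 = 17240.
DWL = ½ × 20 × (862 − 772) = 900; fraction = 900 / 17240 = 45/862.

DWL / government spending = 45/862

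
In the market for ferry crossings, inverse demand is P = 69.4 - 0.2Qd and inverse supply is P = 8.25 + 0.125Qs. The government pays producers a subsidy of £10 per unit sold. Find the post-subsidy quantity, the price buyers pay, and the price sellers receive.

Pre-subsidy: 69.4 - 0.2Q = 8.25 + 0.125Q gives Q* = 2446/13 and P* = 413/13.
With the subsidy, sellers receive Ps = Pb + 10 for each unit, where Pb is the price buyers pay.
On the curves, Pb = 69.4 - 0.2Q and Ps = 8.25 + 0.125Q; the wedge Ps − Pb = 10 gives 8.25 + 0.125Q − (69.4 - 0.2Q) = 10, so Q' = 2846/13.
Then Pb = 69.4 − 0.2·(2846/13) = 333/13 and Ps = 8.25 + 0.125·(2846/13) = 463/13.

Q' = 2846/13; buyers pay 333/13; sellers receive 463/13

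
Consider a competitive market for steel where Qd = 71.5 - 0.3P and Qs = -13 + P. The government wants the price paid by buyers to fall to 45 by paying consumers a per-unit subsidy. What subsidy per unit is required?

Required subsidy s = 26 per unit

At a buyer price of 45, quantity demanded is 71.5 − 0.3·45 = 58.
Sellers supply 58 only when they receive Ps with -13 + 1·Ps = 58, i.e. Ps = 71.
s = Ps − Pb = 71 − 45 = 26.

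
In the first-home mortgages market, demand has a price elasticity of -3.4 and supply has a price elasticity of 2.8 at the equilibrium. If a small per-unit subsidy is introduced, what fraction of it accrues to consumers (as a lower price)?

Consumer share = 14/31

For a small subsidy around the equilibrium, the benefit split depends on the relative slopes, which at a point are proportional to the elasticities.
Buyer share = εs/(εs + |εd|) = 2.8/(2.8 + 3.4) = 14/31; seller share = |εd|/(εs + |εd|) = 17/31.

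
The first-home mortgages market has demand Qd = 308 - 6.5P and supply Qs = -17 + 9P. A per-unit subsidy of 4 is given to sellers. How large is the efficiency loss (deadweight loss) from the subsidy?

Pre-subsidy: 308 - 6.5P = -17 + 9P gives P* = 650/31, Q* = 5323/31.
With the subsidy, sellers receive Ps = Pb + 4 for each unit, where Pb is the price buyers pay.
Supply in terms of Pb becomes Qs = -17 + 9(Pb + 4) = 19 + 9Pb. Setting this equal to demand: 308 - 6.5Pb = 19 + 9Pb, so Pb = 578/31.
Sellers receive Ps = 578/31 + 4 = 702/31; Q' = 308 − 6.5·(578/31) = 5791/31.
The subsidy expands output by 5791/31 − 5323/31 = 468/31 past the efficient level; on those units the gap between marginal cost and willingness to pay runs from 0 up to 4.
DWL = ½ × 4 × 468/31 = 936/31.

Deadweight loss = 936/31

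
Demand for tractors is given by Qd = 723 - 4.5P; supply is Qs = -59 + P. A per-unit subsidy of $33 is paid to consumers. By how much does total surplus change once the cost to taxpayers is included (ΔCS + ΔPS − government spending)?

Net change in total surplus = -$445.5

Pre-subsidy: 723 - 4.5P = -59 + P gives P* = 1564/11, Q* = 915/11.
With the rebate, buyers effectively pay Pb = Ps − 33, where Ps is the price sellers receive.
Demand in terms of Ps becomes Qd = 723 − 4.5(Ps − 33) = 871.5 - 4.5Ps. Setting this equal to supply: 871.5 - 4.5Ps = -59 + Ps, so Ps = 1861/11.
Buyers pay Pb = 1861/11 − 33 = 1498/11; Q' = -59 + 1·(1861/11) = 1212/11.
ΔCS = ½(915/11 + 1212/11)(1564/11 − 1498/11) = 6381/11; ΔPS = ½(915/11 + 1212/11)(1861/11 − 1564/11) = 57429/22.
Government spending = 33 × 1212/11 = 3636.
Net change = 6381/11 + 57429/22 − 3636 = -445.5. The loss equals the DWL triangle ½·33·27.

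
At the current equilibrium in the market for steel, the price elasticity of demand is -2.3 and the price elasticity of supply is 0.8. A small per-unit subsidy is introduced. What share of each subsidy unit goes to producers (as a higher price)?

For a small subsidy around the equilibrium, the benefit split depends on the relative slopes, which at a point are proportional to the elasticities.
Buyer share = εs/(εs + |εd|) = 0.8/(0.8 + 2.3) = 8/31; seller share = |εd|/(εs + |εd|) = 23/31.
So producers capture 23/31 of the subsidy.

Producer share = 23/31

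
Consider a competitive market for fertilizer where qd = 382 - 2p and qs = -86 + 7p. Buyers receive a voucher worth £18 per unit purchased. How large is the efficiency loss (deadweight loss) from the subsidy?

Pre-subsidy: 382 - 2p = -86 + 7p gives p* = 52, q* = 278.
With the rebate, buyers effectively pay pb = ps − 18, where ps is the price sellers receive.
Demand in terms of ps becomes qd = 382 − 2(ps − 18) = 418 - 2ps. Setting this equal to supply: 418 - 2ps = -86 + 7ps, so ps = 56.
Buyers pay pb = 56 − 18 = 38; q' = -86 + 7·56 = 306.
The subsidy expands output by 306 − 278 = 28 past the efficient level; on those units the gap between marginal cost and willingness to pay runs from 0 up to 18.
DWL = ½ × 18 × 28 = 252.

Deadweight loss = £252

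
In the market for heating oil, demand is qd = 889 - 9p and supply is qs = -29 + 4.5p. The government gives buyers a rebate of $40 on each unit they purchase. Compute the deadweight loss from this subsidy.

Pre-subsidy: 889 - 9p = -29 + 4.5p gives p* = 68, q* = 277.
With the rebate, buyers effectively pay pb = ps − 40, where ps is the price sellers receive.
Demand in terms of ps becomes qd = 889 − 9(ps − 40) = 1249 - 9ps. Setting this equal to supply: 1249 - 9ps = -29 + 4.5ps, so ps = 284/3.
Buyers pay pb = 284/3 − 40 = 164/3; q' = -29 + 4.5·(284/3) = 397.
The subsidy expands output by 397 − 277 = 120 past the efficient level; on those units the gap between marginal cost and willingness to pay runs from 0 up to 40.
DWL = ½ × 40 × 120 = 2400.

Deadweight loss = $2400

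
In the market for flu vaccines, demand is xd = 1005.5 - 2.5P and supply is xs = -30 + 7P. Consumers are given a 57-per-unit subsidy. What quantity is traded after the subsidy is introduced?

Pre-subsidy: 1005.5 - 2.5P = -30 + 7P gives P* = 109, x* = 733.
With the rebate, buyers effectively pay Pb = Ps − 57, where Ps is the price sellers receive.
Demand in terms of Ps becomes xd = 1005.5 − 2.5(Ps − 57) = 1148 - 2.5Ps. Setting this equal to supply: 1148 - 2.5Ps = -30 + 7Ps, so Ps = 124.
Buyers pay Pb = 124 − 57 = 67; x' = -30 + 7·124 = 838.

x' = 838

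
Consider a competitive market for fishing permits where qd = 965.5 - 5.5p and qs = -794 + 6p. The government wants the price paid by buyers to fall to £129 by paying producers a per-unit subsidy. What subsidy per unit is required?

At a buyer price of 129, quantity demanded is 965.5 − 5.5·129 = 256.
Sellers supply 256 only when they receive ps with -794 + 6·ps = 256, i.e. ps = 175.
s = ps − pb = 175 − 129 = 46.

Required subsidy s = £46 per unit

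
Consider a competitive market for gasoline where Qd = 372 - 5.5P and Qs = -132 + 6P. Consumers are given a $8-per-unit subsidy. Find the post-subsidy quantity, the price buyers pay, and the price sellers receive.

Pre-subsidy: 372 - 5.5P = -132 + 6P gives P* = 1008/23, Q* = 3012/23.
With the rebate, buyers effectively pay Pb = Ps − 8, where Ps is the price sellers receive.
Demand in terms of Ps becomes Qd = 372 − 5.5(Ps − 8) = 416 - 5.5Ps. Setting this equal to supply: 416 - 5.5Ps = -132 + 6Ps, so Ps = 1096/23.
Buyers pay Pb = 1096/23 − 8 = 912/23; Q' = -132 + 6·(1096/23) = 3540/23.

Q' = 3540/23; buyers pay 912/23; sellers receive 1096/23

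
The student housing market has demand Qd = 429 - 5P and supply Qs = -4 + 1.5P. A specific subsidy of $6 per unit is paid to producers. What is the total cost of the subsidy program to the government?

Pre-subsidy: 429 - 5P = -4 + 1.5P gives P* = 866/13, Q* = 1247/13.
With the subsidy, sellers receive Ps = Pb + 6 for each unit, where Pb is the price buyers pay.
Supply in terms of Pb becomes Qs = -4 + 1.5(Pb + 6) = 5 + 1.5Pb. Setting this equal to demand: 429 - 5Pb = 5 + 1.5Pb, so Pb = 848/13.
Sellers receive Ps = 848/13 + 6 = 926/13; Q' = 429 − 5·(848/13) = 1337/13.
Government outlay = subsidy × quantity = 6 × 1337/13 = 8022/13.

Government cost = 8022/13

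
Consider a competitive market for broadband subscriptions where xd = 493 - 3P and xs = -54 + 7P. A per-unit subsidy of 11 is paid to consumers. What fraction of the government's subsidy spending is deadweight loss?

Pre-subsidy: 493 - 3P = -54 + 7P gives P* = 54.7, x* = 328.9.
With the rebate, buyers effectively pay Pb = Ps − 11, where Ps is the price sellers receive.
Demand in terms of Ps becomes xd = 493 − 3(Ps − 11) = 526 - 3Ps. Setting this equal to supply: 526 - 3Ps = -54 + 7Ps, so Ps = 58.
Buyers pay Pb = 58 − 11 = 47; x' = -54 + 7·58 = 352.
ΔCS = ½(328.9 + 352)(54.7 − 47) = 2621.465; ΔPS = ½(328.9 + 352)(58 − 54.7) = 1123.485.
Government spending = 11 × 352 = 3872.
DWL = ½ × 11 × (352 − 328.9) = 127.05; fraction = 127.05 / 3872 = 0.0328125.

DWL / government spending = 0.0328125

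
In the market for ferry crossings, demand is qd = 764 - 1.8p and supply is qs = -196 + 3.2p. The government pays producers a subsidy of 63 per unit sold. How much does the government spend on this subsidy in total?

Pre-subsidy: 764 - 1.8p = -196 + 3.2p gives p* = 192, q* = 418.4.
With the subsidy, sellers receive ps = pb + 63 for each unit, where pb is the price buyers pay.
Supply in terms of pb becomes qs = -196 + 3.2(pb + 63) = 5.6 + 3.2pb. Setting this equal to demand: 764 - 1.8pb = 5.6 + 3.2pb, so pb = 151.68.
Sellers receive ps = 151.68 + 63 = 214.68; q' = 764 − 1.8·151.68 = 490.976.
Government outlay = subsidy × quantity = 63 × 490.976 = 30931.488.

Government cost = 30931.488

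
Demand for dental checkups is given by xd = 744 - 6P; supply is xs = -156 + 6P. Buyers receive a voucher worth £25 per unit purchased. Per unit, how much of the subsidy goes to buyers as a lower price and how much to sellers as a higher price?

Pre-subsidy: 744 - 6P = -156 + 6P gives P* = 75, x* = 294.
With the rebate, buyers effectively pay Pb = Ps − 25, where Ps is the price sellers receive.
Demand in terms of Ps becomes xd = 744 − 6(Ps − 25) = 894 - 6Ps. Setting this equal to supply: 894 - 6Ps = -156 + 6Ps, so Ps = 87.5.
Buyers pay Pb = 87.5 − 25 = 62.5; x' = -156 + 6·87.5 = 369.
Buyers' price falls by P* − Pb = 75 − 62.5 = 12.5; sellers' price rises by Ps − P* = 87.5 − 75 = 12.5.

Buyers gain £12.5 per unit; sellers gain £12.5 per unit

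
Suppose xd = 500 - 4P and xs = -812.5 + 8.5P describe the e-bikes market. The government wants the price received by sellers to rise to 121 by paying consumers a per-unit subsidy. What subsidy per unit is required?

Required subsidy s = 50 per unit

At a seller price of 121, quantity supplied is -812.5 + 8.5·121 = 216.
Buyers absorb 216 only when they pay Pb with 500 − 4·Pb = 216, i.e. Pb = 71.
s = Ps − Pb = 121 − 71 = 50.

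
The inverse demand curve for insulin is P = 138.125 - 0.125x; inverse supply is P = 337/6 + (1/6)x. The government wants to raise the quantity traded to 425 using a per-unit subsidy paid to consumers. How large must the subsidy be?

At x = 425, from the demand curve buyers pay Pb = 138.125 − 0.125·425 = 85; from the supply curve sellers need Ps = 337/6 + (1/6)·425 = 127.
The subsidy must fill the gap: s = Ps − Pb = 127 − 85 = 42.

Required subsidy s = 42 per unit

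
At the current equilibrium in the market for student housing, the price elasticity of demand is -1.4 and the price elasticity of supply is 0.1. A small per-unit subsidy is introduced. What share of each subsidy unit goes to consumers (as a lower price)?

For a small subsidy around the equilibrium, the benefit split depends on the relative slopes, which at a point are proportional to the elasticities.
Buyer share = εs/(εs + |εd|) = 0.1/(0.1 + 1.4) = 1/15; seller share = |εd|/(εs + |εd|) = 14/15.

Consumer share = 1/15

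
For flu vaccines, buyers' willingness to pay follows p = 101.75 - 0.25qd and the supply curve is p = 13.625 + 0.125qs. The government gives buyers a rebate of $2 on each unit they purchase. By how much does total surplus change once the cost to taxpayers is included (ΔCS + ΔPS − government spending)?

Pre-subsidy: 101.75 - 0.25q = 13.625 + 0.125q gives q* = 235 and p* = 43.
With the rebate, buyers effectively pay pb = ps − 2, where ps is the price sellers receive.
On the curves, pb = 101.75 - 0.25q and ps = 13.625 + 0.125q; the wedge ps − pb = 2 gives 13.625 + 0.125q − (101.75 - 0.25q) = 2, so q' = 721/3.
Then pb = 101.75 − 0.25·(721/3) = 125/3 and ps = 13.625 + 0.125·(721/3) = 131/3.
ΔCS = ½(235 + 721/3)(43 − 125/3) = 2852/9; ΔPS = ½(235 + 721/3)(131/3 − 43) = 1426/9.
Government spending = 2 × 721/3 = 1442/3.
Net change = 2852/9 + 1426/9 − 1442/3 = -16/3. The loss equals the DWL triangle ½·2·16/3.

Net change in total surplus = -16/3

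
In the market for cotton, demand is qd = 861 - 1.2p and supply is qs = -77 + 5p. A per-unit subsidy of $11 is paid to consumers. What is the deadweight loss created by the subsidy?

Pre-subsidy: 861 - 1.2p = -77 + 5p gives p* = 4690/31, q* = 21063/31.
With the rebate, buyers effectively pay pb = ps − 11, where ps is the price sellers receive.
Demand in terms of ps becomes qd = 861 − 1.2(ps − 11) = 874.2 - 1.2ps. Setting this equal to supply: 874.2 - 1.2ps = -77 + 5ps, so ps = 4756/31.
Buyers pay pb = 4756/31 − 11 = 4415/31; q' = -77 + 5·(4756/31) = 21393/31.
The subsidy expands output by 21393/31 − 21063/31 = 330/31 past the efficient level; on those units the gap between marginal cost and willingness to pay runs from 0 up to 11.
DWL = ½ × 11 × 330/31 = 1815/31.

Deadweight loss = 1815/31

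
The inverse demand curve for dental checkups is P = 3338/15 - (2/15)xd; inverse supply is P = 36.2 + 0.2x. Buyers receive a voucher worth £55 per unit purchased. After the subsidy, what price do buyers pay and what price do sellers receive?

Pre-subsidy: 3338/15 - (2/15)x = 36.2 + 0.2x gives x* = 559 and P* = 148.
With the rebate, buyers effectively pay Pb = Ps − 55, where Ps is the price sellers receive.
On the curves, Pb = 3338/15 - (2/15)x and Ps = 36.2 + 0.2x; the wedge Ps − Pb = 55 gives 36.2 + 0.2x − (3338/15 - (2/15)x) = 55, so x' = 724.
Then Pb = 3338/15 − (2/15)·724 = 126 and Ps = 36.2 + 0.2·724 = 181.

Buyers pay £126; sellers receive £181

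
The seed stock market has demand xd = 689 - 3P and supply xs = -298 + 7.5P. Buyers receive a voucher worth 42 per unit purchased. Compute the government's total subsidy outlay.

Government cost = 20874

Pre-subsidy: 689 - 3P = -298 + 7.5P gives P* = 94, x* = 407.
With the rebate, buyers effectively pay Pb = Ps − 42, where Ps is the price sellers receive.
Demand in terms of Ps becomes xd = 689 − 3(Ps − 42) = 815 - 3Ps. Setting this equal to supply: 815 - 3Ps = -298 + 7.5Ps, so Ps = 106.
Buyers pay Pb = 106 − 42 = 64; x' = -298 + 7.5·106 = 497.
Government outlay = subsidy × quantity = 42 × 497 = 20874.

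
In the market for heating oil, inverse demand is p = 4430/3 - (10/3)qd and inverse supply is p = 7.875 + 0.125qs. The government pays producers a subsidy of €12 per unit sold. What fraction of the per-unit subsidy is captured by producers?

Pre-subsidy: 4430/3 - (10/3)q = 7.875 + 0.125q gives q* = 35251/83 and p* = 5060/83.
With the subsidy, sellers receive ps = pb + 12 for each unit, where pb is the price buyers pay.
On the curves, pb = 4430/3 - (10/3)q and ps = 7.875 + 0.125q; the wedge ps − pb = 12 gives 7.875 + 0.125q − (4430/3 - (10/3)q) = 12, so q' = 35539/83.
Then pb = 4430/3 − (10/3)·(35539/83) = 4100/83 and ps = 7.875 + 0.125·(35539/83) = 5096/83.
Buyers' price falls by p* − pb = 5060/83 − 4100/83 = 960/83; sellers' price rises by ps − p* = 5096/83 − 5060/83 = 36/83.
So producers capture (36/83)/12 = 3/83 of each unit of subsidy.

Producer share = 3/83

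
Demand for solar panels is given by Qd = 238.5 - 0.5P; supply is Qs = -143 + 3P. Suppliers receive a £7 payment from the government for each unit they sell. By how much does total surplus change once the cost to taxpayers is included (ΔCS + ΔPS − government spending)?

Net change in total surplus = -£10.5

Pre-subsidy: 238.5 - 0.5P = -143 + 3P gives P* = 109, Q* = 184.
With the subsidy, sellers receive Ps = Pb + 7 for each unit, where Pb is the price buyers pay.
Supply in terms of Pb becomes Qs = -143 + 3(Pb + 7) = -122 + 3Pb. Setting this equal to demand: 238.5 - 0.5Pb = -122 + 3Pb, so Pb = 103.
Sellers receive Ps = 103 + 7 = 110; Q' = 238.5 − 0.5·103 = 187.
ΔCS = ½(184 + 187)(109 − 103) = 1113; ΔPS = ½(184 + 187)(110 − 109) = 185.5.
Government spending = 7 × 187 = 1309.
Net change = 1113 + 185.5 − 1309 = -10.5. The loss equals the DWL triangle ½·7·3.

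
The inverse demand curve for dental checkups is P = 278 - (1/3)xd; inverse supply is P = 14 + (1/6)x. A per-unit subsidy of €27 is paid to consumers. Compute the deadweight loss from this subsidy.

Deadweight loss = €729

Pre-subsidy: 278 - (1/3)x = 14 + (1/6)x gives x* = 528 and P* = 102.
With the rebate, buyers effectively pay Pb = Ps − 27, where Ps is the price sellers receive.
On the curves, Pb = 278 - (1/3)x and Ps = 14 + (1/6)x; the wedge Ps − Pb = 27 gives 14 + (1/6)x − (278 - (1/3)x) = 27, so x' = 582.
Then Pb = 278 − (1/3)·582 = 84 and Ps = 14 + (1/6)·582 = 111.
The subsidy expands output by 582 − 528 = 54 past the efficient level; on those units the gap between marginal cost and willingness to pay runs from 0 up to 27.
DWL = ½ × 27 × 54 = 729.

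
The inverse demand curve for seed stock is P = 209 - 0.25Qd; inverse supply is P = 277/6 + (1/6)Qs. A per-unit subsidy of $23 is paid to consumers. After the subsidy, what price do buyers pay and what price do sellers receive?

Pre-subsidy: 209 - 0.25Q = 277/6 + (1/6)Q gives Q* = 390.8 and P* = 111.3.
With the rebate, buyers effectively pay Pb = Ps − 23, where Ps is the price sellers receive.
On the curves, Pb = 209 - 0.25Q and Ps = 277/6 + (1/6)Q; the wedge Ps − Pb = 23 gives 277/6 + (1/6)Q − (209 - 0.25Q) = 23, so Q' = 446.
Then Pb = 209 − 0.25·446 = 97.5 and Ps = 277/6 + (1/6)·446 = 120.5.

Buyers pay $97.5; sellers receive $120.5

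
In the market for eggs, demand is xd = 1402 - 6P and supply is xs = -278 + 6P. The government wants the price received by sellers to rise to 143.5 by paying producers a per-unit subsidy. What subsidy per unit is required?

Required subsidy s = 7 per unit

At a seller price of 143.5, quantity supplied is -278 + 6·143.5 = 583.
Buyers absorb 583 only when they pay Pb with 1402 − 6·Pb = 583, i.e. Pb = 136.5.
s = Ps − Pb = 143.5 − 136.5 = 7.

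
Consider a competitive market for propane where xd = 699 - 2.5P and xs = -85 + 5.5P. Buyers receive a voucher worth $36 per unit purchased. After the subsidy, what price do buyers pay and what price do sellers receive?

Pre-subsidy: 699 - 2.5P = -85 + 5.5P gives P* = 98, x* = 454.
With the rebate, buyers effectively pay Pb = Ps − 36, where Ps is the price sellers receive.
Demand in terms of Ps becomes xd = 699 − 2.5(Ps − 36) = 789 - 2.5Ps. Setting this equal to supply: 789 - 2.5Ps = -85 + 5.5Ps, so Ps = 109.25.
Buyers pay Pb = 109.25 − 36 = 73.25; x' = -85 + 5.5·109.25 = 515.875.

Buyers pay $73.25; sellers receive $109.25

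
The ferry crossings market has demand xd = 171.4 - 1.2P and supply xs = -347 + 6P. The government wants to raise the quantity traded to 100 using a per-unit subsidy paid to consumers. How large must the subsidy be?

At x = 100, invert demand for the buyer price: Pb = (171.4 − 100)/1.2 = 59.5; invert supply for the seller price: Ps = (100 − (-347))/6 = 74.5.
The subsidy must fill the gap: s = Ps − Pb = 74.5 − 59.5 = 15.

Required subsidy s = 15 per unit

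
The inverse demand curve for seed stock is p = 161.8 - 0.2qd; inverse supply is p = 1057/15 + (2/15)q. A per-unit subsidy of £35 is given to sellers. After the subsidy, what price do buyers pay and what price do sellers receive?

Pre-subsidy: 161.8 - 0.2q = 1057/15 + (2/15)q gives q* = 274 and p* = 107.
With the subsidy, sellers receive ps = pb + 35 for each unit, where pb is the price buyers pay.
On the curves, pb = 161.8 - 0.2q and ps = 1057/15 + (2/15)q; the wedge ps − pb = 35 gives 1057/15 + (2/15)q − (161.8 - 0.2q) = 35, so q' = 379.
Then pb = 161.8 − 0.2·379 = 86 and ps = 1057/15 + (2/15)·379 = 121.

Buyers pay £86; sellers receive £121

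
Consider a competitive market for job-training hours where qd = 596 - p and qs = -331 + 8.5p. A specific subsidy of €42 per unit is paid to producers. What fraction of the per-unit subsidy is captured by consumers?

Consumer share = 17/19

Pre-subsidy: 596 - p = -331 + 8.5p gives p* = 1854/19, q* = 9470/19.
With the subsidy, sellers receive ps = pb + 42 for each unit, where pb is the price buyers pay.
Supply in terms of pb becomes qs = -331 + 8.5(pb + 42) = 26 + 8.5pb. Setting this equal to demand: 596 - pb = 26 + 8.5pb, so pb = 60.
Sellers receive ps = 60 + 42 = 102; q' = 596 − 1·60 = 536.
Buyers' price falls by p* − pb = 1854/19 − 60 = 714/19; sellers' price rises by ps − p* = 102 − 1854/19 = 84/19.
So consumers capture (714/19)/42 = 17/19 of each unit of subsidy.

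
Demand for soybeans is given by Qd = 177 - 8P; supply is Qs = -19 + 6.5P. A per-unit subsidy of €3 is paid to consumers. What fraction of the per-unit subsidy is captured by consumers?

Consumer share = 13/29

Pre-subsidy: 177 - 8P = -19 + 6.5P gives P* = 392/29, Q* = 1997/29.
With the rebate, buyers effectively pay Pb = Ps − 3, where Ps is the price sellers receive.
Demand in terms of Ps becomes Qd = 177 − 8(Ps − 3) = 201 - 8Ps. Setting this equal to supply: 201 - 8Ps = -19 + 6.5Ps, so Ps = 440/29.
Buyers pay Pb = 440/29 − 3 = 353/29; Q' = -19 + 6.5·(440/29) = 2309/29.
Buyers' price falls by P* − Pb = 392/29 − 353/29 = 39/29; sellers' price rises by Ps − P* = 440/29 − 392/29 = 48/29.
So consumers capture (39/29)/3 = 13/29 of each unit of subsidy.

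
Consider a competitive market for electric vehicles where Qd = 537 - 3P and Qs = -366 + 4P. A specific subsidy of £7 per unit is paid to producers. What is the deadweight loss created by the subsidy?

Deadweight loss = £42

Pre-subsidy: 537 - 3P = -366 + 4P gives P* = 129, Q* = 150.
With the subsidy, sellers receive Ps = Pb + 7 for each unit, where Pb is the price buyers pay.
Supply in terms of Pb becomes Qs = -366 + 4(Pb + 7) = -338 + 4Pb. Setting this equal to demand: 537 - 3Pb = -338 + 4Pb, so Pb = 125.
Sellers receive Ps = 125 + 7 = 132; Q' = 537 − 3·125 = 162.
The subsidy expands output by 162 − 150 = 12 past the efficient level; on those units the gap between marginal cost and willingness to pay runs from 0 up to 7.
DWL = ½ × 7 × 12 = 42.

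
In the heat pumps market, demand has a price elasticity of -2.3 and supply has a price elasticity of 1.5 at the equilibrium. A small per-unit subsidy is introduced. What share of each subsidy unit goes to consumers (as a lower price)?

For a small subsidy around the equilibrium, the benefit split depends on the relative slopes, which at a point are proportional to the elasticities.
Buyer share = εs/(εs + |εd|) = 1.5/(1.5 + 2.3) = 15/38; seller share = |εd|/(εs + |εd|) = 23/38.

Consumer share = 15/38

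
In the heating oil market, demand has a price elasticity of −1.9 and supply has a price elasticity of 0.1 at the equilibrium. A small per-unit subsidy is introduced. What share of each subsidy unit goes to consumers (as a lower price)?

Consumer share = 0.05

For a small subsidy around the equilibrium, the benefit split depends on the relative slopes, which at a point are proportional to the elasticities.
Buyer share = εs/(εs + |εd|) = 0.1/(0.1 + 1.9) = 0.05; seller share = |εd|/(εs + |εd|) = 0.95.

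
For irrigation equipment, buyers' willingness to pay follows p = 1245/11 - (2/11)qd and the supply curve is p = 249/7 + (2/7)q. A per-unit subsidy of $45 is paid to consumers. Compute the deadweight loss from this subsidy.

Pre-subsidy: 1245/11 - (2/11)q = 249/7 + (2/7)q gives q* = 166 and p* = 83.
With the rebate, buyers effectively pay pb = ps − 45, where ps is the price sellers receive.
On the curves, pb = 1245/11 - (2/11)q and ps = 249/7 + (2/7)q; the wedge ps − pb = 45 gives 249/7 + (2/7)q − (1245/11 - (2/11)q) = 45, so q' = 262.25.
Then pb = 1245/11 − (2/11)·262.25 = 65.5 and ps = 249/7 + (2/7)·262.25 = 110.5.
The subsidy expands output by 262.25 − 166 = 96.25 past the efficient level; on those units the gap between marginal cost and willingness to pay runs from 0 up to 45.
DWL = ½ × 45 × 96.25 = 2165.625.

Deadweight loss = $2165.625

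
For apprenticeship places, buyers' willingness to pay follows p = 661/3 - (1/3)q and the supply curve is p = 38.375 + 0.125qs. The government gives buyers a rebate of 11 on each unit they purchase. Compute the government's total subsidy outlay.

Government cost = 4631

Pre-subsidy: 661/3 - (1/3)q = 38.375 + 0.125q gives q* = 397 and p* = 88.
With the rebate, buyers effectively pay pb = ps − 11, where ps is the price sellers receive.
On the curves, pb = 661/3 - (1/3)q and ps = 38.375 + 0.125q; the wedge ps − pb = 11 gives 38.375 + 0.125q − (661/3 - (1/3)q) = 11, so q' = 421.
Then pb = 661/3 − (1/3)·421 = 80 and ps = 38.375 + 0.125·421 = 91.
Government outlay = subsidy × quantity = 11 × 421 = 4631.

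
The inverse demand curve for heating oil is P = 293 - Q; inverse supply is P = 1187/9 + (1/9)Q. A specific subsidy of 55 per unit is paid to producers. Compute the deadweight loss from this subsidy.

Deadweight loss = 1361.25

Pre-subsidy: 293 - Q = 1187/9 + (1/9)Q gives Q* = 145 and P* = 148.
With the subsidy, sellers receive Ps = Pb + 55 for each unit, where Pb is the price buyers pay.
On the curves, Pb = 293 - Q and Ps = 1187/9 + (1/9)Q; the wedge Ps − Pb = 55 gives 1187/9 + (1/9)Q − (293 - Q) = 55, so Q' = 194.5.
Then Pb = 293 − 1·194.5 = 98.5 and Ps = 1187/9 + (1/9)·194.5 = 153.5.
The subsidy expands output by 194.5 − 145 = 49.5 past the efficient level; on those units the gap between marginal cost and willingness to pay runs from 0 up to 55.
DWL = ½ × 55 × 49.5 = 1361.25.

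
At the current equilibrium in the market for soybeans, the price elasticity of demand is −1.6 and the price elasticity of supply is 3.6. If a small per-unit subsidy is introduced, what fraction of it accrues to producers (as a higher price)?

For a small subsidy around the equilibrium, the benefit split depends on the relative slopes, which at a point are proportional to the elasticities.
Buyer share = εs/(εs + |εd|) = 3.6/(3.6 + 1.6) = 9/13; seller share = |εd|/(εs + |εd|) = 4/13.
So producers capture 4/13 of the subsidy.

Producer share = 4/13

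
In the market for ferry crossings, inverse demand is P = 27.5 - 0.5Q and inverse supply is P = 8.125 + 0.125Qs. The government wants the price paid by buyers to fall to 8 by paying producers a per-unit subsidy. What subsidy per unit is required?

At a buyer price of 8, quantity demanded is 55 − 2·8 = 39.
Sellers supply 39 only when they receive Ps = 8.125 + 0.125·39 = 13.
s = Ps − Pb = 13 − 8 = 5.

Required subsidy s = 5 per unit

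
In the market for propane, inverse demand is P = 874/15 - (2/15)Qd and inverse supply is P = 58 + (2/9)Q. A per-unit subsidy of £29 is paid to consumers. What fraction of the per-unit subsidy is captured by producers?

Pre-subsidy: 874/15 - (2/15)Q = 58 + (2/9)Q gives Q* = 0.75 and P* = 349/6.
With the rebate, buyers effectively pay Pb = Ps − 29, where Ps is the price sellers receive.
On the curves, Pb = 874/15 - (2/15)Q and Ps = 58 + (2/9)Q; the wedge Ps − Pb = 29 gives 58 + (2/9)Q − (874/15 - (2/15)Q) = 29, so Q' = 82.3125.
Then Pb = 874/15 − (2/15)·82.3125 = 1135/24 and Ps = 58 + (2/9)·82.3125 = 1831/24.
Buyers' price falls by P* − Pb = 349/6 − 1135/24 = 10.875; sellers' price rises by Ps − P* = 1831/24 − 349/6 = 18.125.
So producers capture 18.125/29 = 0.625 of each unit of subsidy.

Producer share = 0.625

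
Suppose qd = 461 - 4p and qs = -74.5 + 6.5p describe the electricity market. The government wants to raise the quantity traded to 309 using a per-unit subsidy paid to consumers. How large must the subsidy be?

Required subsidy s = 21 per unit

At q = 309, invert demand for the buyer price: pb = (461 − 309)/4 = 38; invert supply for the seller price: ps = (309 − (-74.5))/6.5 = 59.
The subsidy must fill the gap: s = ps − pb = 59 − 38 = 21.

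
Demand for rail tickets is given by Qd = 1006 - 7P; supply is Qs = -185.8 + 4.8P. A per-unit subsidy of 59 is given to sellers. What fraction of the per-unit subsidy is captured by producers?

Pre-subsidy: 1006 - 7P = -185.8 + 4.8P gives P* = 101, Q* = 299.
With the subsidy, sellers receive Ps = Pb + 59 for each unit, where Pb is the price buyers pay.
Supply in terms of Pb becomes Qs = -185.8 + 4.8(Pb + 59) = 97.4 + 4.8Pb. Setting this equal to demand: 1006 - 7Pb = 97.4 + 4.8Pb, so Pb = 77.
Sellers receive Ps = 77 + 59 = 136; Q' = 1006 − 7·77 = 467.
Buyers' price falls by P* − Pb = 101 − 77 = 24; sellers' price rises by Ps − P* = 136 − 101 = 35.
So producers capture 35/59 = 35/59 of each unit of subsidy.

Producer share = 35/59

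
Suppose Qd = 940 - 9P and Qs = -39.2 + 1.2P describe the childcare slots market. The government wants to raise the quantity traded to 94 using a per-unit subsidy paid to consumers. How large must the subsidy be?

Required subsidy s = 17 per unit

At Q = 94, invert demand for the buyer price: Pb = (940 − 94)/9 = 94; invert supply for the seller price: Ps = (94 − (-39.2))/1.2 = 111.
The subsidy must fill the gap: s = Ps − Pb = 111 − 94 = 17.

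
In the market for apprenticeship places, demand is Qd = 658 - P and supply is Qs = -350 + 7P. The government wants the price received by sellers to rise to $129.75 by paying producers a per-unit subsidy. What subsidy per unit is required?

At a seller price of 129.75, quantity supplied is -350 + 7·129.75 = 558.25.
Buyers absorb 558.25 only when they pay Pb with 658 − 1·Pb = 558.25, i.e. Pb = 99.75.
s = Ps − Pb = 129.75 − 99.75 = 30.

Required subsidy s = $30 per unit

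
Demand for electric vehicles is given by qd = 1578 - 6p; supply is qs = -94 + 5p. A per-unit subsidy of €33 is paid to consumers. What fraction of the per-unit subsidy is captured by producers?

Producer share = 6/11

Pre-subsidy: 1578 - 6p = -94 + 5p gives p* = 152, q* = 666.
With the rebate, buyers effectively pay pb = ps − 33, where ps is the price sellers receive.
Demand in terms of ps becomes qd = 1578 − 6(ps − 33) = 1776 - 6ps. Setting this equal to supply: 1776 - 6ps = -94 + 5ps, so ps = 170.
Buyers pay pb = 170 − 33 = 137; q' = -94 + 5·170 = 756.
Buyers' price falls by p* − pb = 152 − 137 = 15; sellers' price rises by ps − p* = 170 − 152 = 18.
So producers capture 18/33 = 6/11 of each unit of subsidy.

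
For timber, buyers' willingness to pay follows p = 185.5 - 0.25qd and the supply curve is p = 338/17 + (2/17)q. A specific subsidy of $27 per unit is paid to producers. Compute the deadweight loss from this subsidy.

Pre-subsidy: 185.5 - 0.25q = 338/17 + (2/17)q gives q* = 450.48 and p* = 72.88.
With the subsidy, sellers receive ps = pb + 27 for each unit, where pb is the price buyers pay.
On the curves, pb = 185.5 - 0.25q and ps = 338/17 + (2/17)q; the wedge ps − pb = 27 gives 338/17 + (2/17)q − (185.5 - 0.25q) = 27, so q' = 523.92.
Then pb = 185.5 − 0.25·523.92 = 54.52 and ps = 338/17 + (2/17)·523.92 = 81.52.
The subsidy expands output by 523.92 − 450.48 = 73.44 past the efficient level; on those units the gap between marginal cost and willingness to pay runs from 0 up to 27.
DWL = ½ × 27 × 73.44 = 991.44.

Deadweight loss = $991.44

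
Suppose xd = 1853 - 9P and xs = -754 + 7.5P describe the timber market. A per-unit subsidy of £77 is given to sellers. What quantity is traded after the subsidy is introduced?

x' = 746

Pre-subsidy: 1853 - 9P = -754 + 7.5P gives P* = 158, x* = 431.
With the subsidy, sellers receive Ps = Pb + 77 for each unit, where Pb is the price buyers pay.
Supply in terms of Pb becomes xs = -754 + 7.5(Pb + 77) = -176.5 + 7.5Pb. Setting this equal to demand: 1853 - 9Pb = -176.5 + 7.5Pb, so Pb = 123.
Sellers receive Ps = 123 + 77 = 200; x' = 1853 − 9·123 = 746.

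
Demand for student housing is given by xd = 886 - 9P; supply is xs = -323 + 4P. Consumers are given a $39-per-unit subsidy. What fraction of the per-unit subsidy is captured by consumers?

Pre-subsidy: 886 - 9P = -323 + 4P gives P* = 93, x* = 49.
With the rebate, buyers effectively pay Pb = Ps − 39, where Ps is the price sellers receive.
Demand in terms of Ps becomes xd = 886 − 9(Ps − 39) = 1237 - 9Ps. Setting this equal to supply: 1237 - 9Ps = -323 + 4Ps, so Ps = 120.
Buyers pay Pb = 120 − 39 = 81; x' = -323 + 4·120 = 157.
Buyers' price falls by P* − Pb = 93 − 81 = 12; sellers' price rises by Ps − P* = 120 − 93 = 27.
So consumers capture 12/39 = 4/13 of each unit of subsidy.

Consumer share = 4/13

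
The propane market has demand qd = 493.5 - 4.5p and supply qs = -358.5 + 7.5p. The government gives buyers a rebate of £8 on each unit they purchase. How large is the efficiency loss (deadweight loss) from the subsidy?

Pre-subsidy: 493.5 - 4.5p = -358.5 + 7.5p gives p* = 71, q* = 174.
With the rebate, buyers effectively pay pb = ps − 8, where ps is the price sellers receive.
Demand in terms of ps becomes qd = 493.5 − 4.5(ps − 8) = 529.5 - 4.5ps. Setting this equal to supply: 529.5 - 4.5ps = -358.5 + 7.5ps, so ps = 74.
Buyers pay pb = 74 − 8 = 66; q' = -358.5 + 7.5·74 = 196.5.
The subsidy expands output by 196.5 − 174 = 22.5 past the efficient level; on those units the gap between marginal cost and willingness to pay runs from 0 up to 8.
DWL = ½ × 8 × 22.5 = 90.

Deadweight loss = £90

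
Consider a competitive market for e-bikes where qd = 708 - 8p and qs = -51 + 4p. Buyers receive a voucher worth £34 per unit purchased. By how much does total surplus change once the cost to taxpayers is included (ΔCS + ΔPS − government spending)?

Net change in total surplus = -4624/3

Pre-subsidy: 708 - 8p = -51 + 4p gives p* = 63.25, q* = 202.
With the rebate, buyers effectively pay pb = ps − 34, where ps is the price sellers receive.
Demand in terms of ps becomes qd = 708 − 8(ps − 34) = 980 - 8ps. Setting this equal to supply: 980 - 8ps = -51 + 4ps, so ps = 1031/12.
Buyers pay pb = 1031/12 − 34 = 623/12; q' = -51 + 4·(1031/12) = 878/3.
ΔCS = ½(202 + 878/3)(63.25 − 623/12) = 25228/9; ΔPS = ½(202 + 878/3)(1031/12 − 63.25) = 50456/9.
Government spending = 34 × 878/3 = 29852/3.
Net change = 25228/9 + 50456/9 − 29852/3 = -4624/3. The loss equals the DWL triangle ½·34·272/3.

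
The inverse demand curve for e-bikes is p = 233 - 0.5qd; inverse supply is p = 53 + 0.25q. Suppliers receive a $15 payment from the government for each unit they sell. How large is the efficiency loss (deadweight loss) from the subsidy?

Pre-subsidy: 233 - 0.5q = 53 + 0.25q gives q* = 240 and p* = 113.
With the subsidy, sellers receive ps = pb + 15 for each unit, where pb is the price buyers pay.
On the curves, pb = 233 - 0.5q and ps = 53 + 0.25q; the wedge ps − pb = 15 gives 53 + 0.25q − (233 - 0.5q) = 15, so q' = 260.
Then pb = 233 − 0.5·260 = 103 and ps = 53 + 0.25·260 = 118.
The subsidy expands output by 260 − 240 = 20 past the efficient level; on those units the gap between marginal cost and willingness to pay runs from 0 up to 15.
DWL = ½ × 15 × 20 = 150.

Deadweight loss = $150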